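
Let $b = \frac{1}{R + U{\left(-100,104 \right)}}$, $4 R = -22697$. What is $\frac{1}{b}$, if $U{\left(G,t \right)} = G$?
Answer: $- \frac{23097}{4} \approx -5774.3$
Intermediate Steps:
$R = - \frac{22697}{4}$ ($R = \frac{1}{4} \left(-22697\right) = - \frac{22697}{4} \approx -5674.3$)
$b = - \frac{4}{23097}$ ($b = \frac{1}{- \frac{22697}{4} - 100} = \frac{1}{- \frac{23097}{4}} = - \frac{4}{23097} \approx -0.00017318$)
$\frac{1}{b} = \frac{1}{- \frac{4}{23097}} = - \frac{23097}{4}$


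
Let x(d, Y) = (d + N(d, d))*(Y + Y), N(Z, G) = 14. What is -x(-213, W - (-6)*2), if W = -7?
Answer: 1990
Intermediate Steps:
x(d, Y) = 2*Y*(14 + d) (x(d, Y) = (d + 14)*(Y + Y) = (14 + d)*(2*Y) = 2*Y*(14 + d))
-x(-213, W - (-6)*2) = -2*(-7 - (-6)*2)*(14 - 213) = -2*(-7 - 3*(-4))*(-199) = -2*(-7 + 12)*(-199) = -2*5*(-199) = -1*(-1990) = 1990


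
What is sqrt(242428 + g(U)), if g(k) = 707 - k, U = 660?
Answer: 5*sqrt(9699) ≈ 492.42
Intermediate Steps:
sqrt(242428 + g(U)) = sqrt(242428 + (707 - 1*660)) = sqrt(242428 + (707 - 660)) = sqrt(242428 + 47) = sqrt(242475) = 5*sqrt(9699)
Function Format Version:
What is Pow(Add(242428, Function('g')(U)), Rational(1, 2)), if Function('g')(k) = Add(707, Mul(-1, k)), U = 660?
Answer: Mul(5, Pow(9699, Rational(1, 2))) ≈ 492.42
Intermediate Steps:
Pow(Add(242428, Function('g')(U)), Rational(1, 2)) = Pow(Add(242428, Add(707, Mul(-1, 660))), Rational(1, 2)) = Pow(Add(242428, Add(707, -660)), Rational(1, 2)) = Pow(Add(242428, 47), Rational(1, 2)) = Pow(242475, Rational(1, 2)) = Mul(5, Pow(9699, Rational(1, 2)))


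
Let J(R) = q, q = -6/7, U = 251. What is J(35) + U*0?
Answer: -6/7 ≈ -0.85714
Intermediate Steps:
q = -6/7 (q = -6*⅐ = -6/7 ≈ -0.85714)
J(R) = -6/7
J(35) + U*0 = -6/7 + 251*0 = -6/7 + 0 = -6/7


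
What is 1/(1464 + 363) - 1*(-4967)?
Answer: 9074710/1827 ≈ 4967.0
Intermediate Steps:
1/(1464 + 363) - 1*(-4967) = 1/1827 + 4967 = 9074710/1827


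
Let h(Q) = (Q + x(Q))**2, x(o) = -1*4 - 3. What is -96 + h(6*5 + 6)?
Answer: 745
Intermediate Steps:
x(o) = -7 (x(o) = -4 - 3 = -7)
h(Q) = (-7 + Q)**2 (h(Q) = (Q - 7)**2 = (-7 + Q)**2)
-96 + h(6*5 + 6) = -96 + (-7 + (6*5 + 6))**2 = -96 + (-7 + (30 + 6))**2 = -96 + (-7 + 36)**2 = -96 + 29**2 = -96 + 841 = 745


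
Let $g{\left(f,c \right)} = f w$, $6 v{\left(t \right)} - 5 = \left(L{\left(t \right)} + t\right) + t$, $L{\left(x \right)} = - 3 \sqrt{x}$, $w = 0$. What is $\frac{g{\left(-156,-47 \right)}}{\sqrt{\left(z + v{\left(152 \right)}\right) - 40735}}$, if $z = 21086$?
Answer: $0$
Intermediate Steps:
$v{\left(t \right)} = \frac{5}{6} - \frac{\sqrt{t}}{2} + \frac{t}{3}$ ($v{\left(t \right)} = \frac{5}{6} + \frac{\left(- 3 \sqrt{t} + t\right) + t}{6} = \frac{5}{6} + \frac{\left(t - 3 \sqrt{t}\right) + t}{6} = \frac{5}{6} + \frac{- 3 \sqrt{t} + 2 t}{6} = \frac{5}{6} - \left(\frac{\sqrt{t}}{2} - \frac{t}{3}\right) = \frac{5}{6} - \frac{\sqrt{t}}{2} + \frac{t}{3}$)
$g{\left(f,c \right)} = 0$ ($g{\left(f,c \right)} = f 0 = 0$)
$\frac{g{\left(-156,-47 \right)}}{\sqrt{\left(z + v{\left(152 \right)}\right) - 40735}} = \frac{0}{\sqrt{\left(21086 + \left(\frac{5}{6} - \frac{\sqrt{152}}{2} + \frac{1}{3} \cdot 152\right)\right) - 40735}} = \frac{0}{\sqrt{\left(21086 + \left(\frac{5}{6} - \frac{2 \sqrt{38}}{2} + \frac{152}{3}\right)\right) - 40735}} = \frac{0}{\sqrt{\left(21086 + \left(\frac{5}{6} - \sqrt{38} + \frac{152}{3}\right)\right) - 40735}} = \frac{0}{\sqrt{\left(21086 + \left(\frac{103}{2} - \sqrt{38}\right)\right) - 40735}} = \frac{0}{\sqrt{\left(\frac{42275}{2} - \sqrt{38}\right) - 40735}} = \frac{0}{\sqrt{- \frac{39195}{2} - \sqrt{38}}} = 0$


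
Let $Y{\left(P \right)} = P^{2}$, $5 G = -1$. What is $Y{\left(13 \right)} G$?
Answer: $- \frac{169}{5} \approx -33.8$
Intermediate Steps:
$G = - \frac{1}{5}$ ($G = \frac{1}{5} \left(-1\right) = - \frac{1}{5} \approx -0.2$)
$Y{\left(13 \right)} G = 13^{2} \left(- \frac{1}{5}\right) = 169 \left(- \frac{1}{5}\right) = - \frac{169}{5}$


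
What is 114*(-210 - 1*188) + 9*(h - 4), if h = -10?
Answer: -45498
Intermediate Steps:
114*(-210 - 1*188) + 9*(h - 4) = 114*(-210 - 1*188) + 9*(-10 - 4) = 114*(-210 - 188) + 9*(-14) = 114*(-398) - 126 = -45372 - 126 = -45498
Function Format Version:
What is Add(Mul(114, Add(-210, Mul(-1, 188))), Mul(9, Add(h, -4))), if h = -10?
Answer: -45498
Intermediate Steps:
Add(Mul(114, Add(-210, Mul(-1, 188))), Mul(9, Add(h, -4))) = Add(Mul(114, Add(-210, Mul(-1, 188))), Mul(9, Add(-10, -4))) = Add(Mul(114, Add(-210, -188)), Mul(9, -14)) = Add(Mul(114, -398), -126) = Add(-45372, -126) = -45498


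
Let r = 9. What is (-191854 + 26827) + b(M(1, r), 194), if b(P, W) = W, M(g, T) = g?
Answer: -164833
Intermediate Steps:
(-191854 + 26827) + b(M(1, r), 194) = (-191854 + 26827) + 194 = -165027 + 194 = -164833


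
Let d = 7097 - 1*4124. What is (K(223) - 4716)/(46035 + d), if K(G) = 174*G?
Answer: 5681/8168 ≈ 0.69552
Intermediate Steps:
d = 2973 (d = 7097 - 4124 = 2973)
(K(223) - 4716)/(46035 + d) = (174*223 - 4716)/(46035 + 2973) = (38802 - 4716)/49008 = 34086*(1/49008) = 5681/8168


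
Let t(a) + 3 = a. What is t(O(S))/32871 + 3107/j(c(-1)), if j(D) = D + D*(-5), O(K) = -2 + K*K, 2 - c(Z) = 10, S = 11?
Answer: 102133909/1051872 ≈ 97.097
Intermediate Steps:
c(Z) = -8 (c(Z) = 2 - 1*10 = 2 - 10 = -8)
O(K) = -2 + K²
t(a) = -3 + a
j(D) = -4*D (j(D) = D - 5*D = -4*D)
t(O(S))/32871 + 3107/j(c(-1)) = (-3 + (-2 + 11²))/32871 + 3107/((-4*(-8))) = (-3 + (-2 + 121))*(1/32871) + 3107/32 = (-3 + 119)*(1/32871) + 3107*(1/32) = 116*(1/32871) + 3107/32 = 116/32871 + 3107/32 = 102133909/1051872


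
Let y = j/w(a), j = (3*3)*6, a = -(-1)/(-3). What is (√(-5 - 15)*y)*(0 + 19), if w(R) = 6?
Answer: 342*I*√5 ≈ 764.74*I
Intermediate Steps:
a = -⅓ (a = -(-1)*(-1)/3 = -1*⅓ = -⅓ ≈ -0.33333)
j = 54 (j = 9*6 = 54)
y = 9 (y = 54/6 = 54*(⅙) = 9)
(√(-5 - 15)*y)*(0 + 19) = (√(-5 - 15)*9)*(0 + 19) = (√(-20)*9)*19 = ((2*I*√5)*9)*19 = (18*I*√5)*19 = 342*I*√5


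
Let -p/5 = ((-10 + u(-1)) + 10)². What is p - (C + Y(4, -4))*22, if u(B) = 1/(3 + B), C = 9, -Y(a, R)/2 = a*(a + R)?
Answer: -797/4 ≈ -199.25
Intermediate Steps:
Y(a, R) = -2*a*(R + a) (Y(a, R) = -2*a*(a + R) = -2*a*(R + a))
p = -5/4 (p = -5*((-10 + 1/(3 - 1)) + 10)² = -5*((-10 + 1/2) + 10)² = -5*((-10 + ½) + 10)² = -5*(-19/2 + 10)² = -5*(½)² = -5*¼ = -5/4 ≈ -1.2500)
p - (C + Y(4, -4))*22 = -5/4 - (9 - 2*4*(-4 + 4))*22 = -5/4 - (9 - 2*4*0)*22 = -5/4 - (9 + 0)*22 = -5/4 - 9*22 = -5/4 - 1*198 = -5/4 - 198 = -797/4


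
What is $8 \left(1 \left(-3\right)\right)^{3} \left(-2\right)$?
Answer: $432$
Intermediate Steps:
$8 \left(1 \left(-3\right)\right)^{3} \left(-2\right) = 8 \left(-3\right)^{3} \left(-2\right) = 8 \left(-27\right) \left(-2\right) = \left(-216\right) \left(-2\right) = 432$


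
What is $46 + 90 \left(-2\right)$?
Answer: $-134$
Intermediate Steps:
$46 + 90 \left(-2\right) = 46 - 180 = -134$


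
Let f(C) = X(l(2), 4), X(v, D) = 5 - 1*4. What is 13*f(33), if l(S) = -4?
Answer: 13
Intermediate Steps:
X(v, D) = 1 (X(v, D) = 5 - 4 = 1)
f(C) = 1
13*f(33) = 13*1 = 13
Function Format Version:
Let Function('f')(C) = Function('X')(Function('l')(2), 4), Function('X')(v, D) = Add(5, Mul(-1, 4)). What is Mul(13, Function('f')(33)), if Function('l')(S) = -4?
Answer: 13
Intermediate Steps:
Function('X')(v, D) = 1 (Function('X')(v, D) = Add(5, -4) = 1)
Function('f')(C) = 1
Mul(13, Function('f')(33)) = Mul(13, 1) = 13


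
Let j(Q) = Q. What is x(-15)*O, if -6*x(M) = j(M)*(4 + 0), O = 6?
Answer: 60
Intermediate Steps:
x(M) = -2*M/3 (x(M) = -M*(4 + 0)/6 = -M*4/6 = -2*M/3)
x(-15)*O = -2/3*(-15)*6 = 10*6 = 60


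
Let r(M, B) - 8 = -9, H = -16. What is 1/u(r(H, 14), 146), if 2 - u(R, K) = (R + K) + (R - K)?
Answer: ¼ ≈ 0.25000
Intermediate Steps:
r(M, B) = -1 (r(M, B) = 8 - 9 = -1)
u(R, K) = 2 - 2*R (u(R, K) = 2 - ((R + K) + (R - K)) = 2 - ((K + R) + (R - K)) = 2 - 2*R)
1/u(r(H, 14), 146) = 1/(2 - 2*(-1)) = 1/(2 + 2) = 1/4 = ¼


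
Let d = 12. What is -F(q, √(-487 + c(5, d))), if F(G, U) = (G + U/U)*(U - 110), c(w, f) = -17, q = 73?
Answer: 8140 - 444*I*√14 ≈ 8140.0 - 1661.3*I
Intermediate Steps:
F(G, U) = (1 + G)*(-110 + U) (F(G, U) = (G + 1)*(-110 + U) = (1 + G)*(-110 + U))
-F(q, √(-487 + c(5, d))) = -(-110 + √(-487 - 17) - 110*73 + 73*√(-487 - 17)) = -(-110 + √(-504) - 8030 + 73*√(-504)) = -(-110 + 6*I*√14 - 8030 + 73*(6*I*√14)) = -(-110 + 6*I*√14 - 8030 + 438*I*√14) = -(-8140 + 444*I*√14) = 8140 - 444*I*√14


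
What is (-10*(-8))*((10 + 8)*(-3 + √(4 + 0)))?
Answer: -1440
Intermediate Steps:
(-10*(-8))*((10 + 8)*(-3 + √(4 + 0))) = 80*(18*(-3 + √4)) = 80*(18*(-3 + 2)) = 80*(18*(-1)) = 80*(-18) = -1440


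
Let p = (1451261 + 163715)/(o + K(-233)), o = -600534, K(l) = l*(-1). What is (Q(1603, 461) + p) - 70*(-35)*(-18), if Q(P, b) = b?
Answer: -26198150315/600301 ≈ -43642.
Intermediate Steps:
K(l) = -l
p = -1614976/600301 (p = (1451261 + 163715)/(-600534 - 1*(-233)) = 1614976/(-600534 + 233) = 1614976/(-600301) = 1614976*(-1/600301) = -1614976/600301 ≈ -2.6903)
(Q(1603, 461) + p) - 70*(-35)*(-18) = (461 - 1614976/600301) - 70*(-35)*(-18) = 275123785/600301 + 2450*(-18) = 275123785/600301 - 44100 = -26198150315/600301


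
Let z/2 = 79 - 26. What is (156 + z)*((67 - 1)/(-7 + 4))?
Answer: -5764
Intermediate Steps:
z = 106 (z = 2*(79 - 26) = 2*53 = 106)
(156 + z)*((67 - 1)/(-7 + 4)) = (156 + 106)*((67 - 1)/(-7 + 4)) = 262*(66/(-3)) = 262*(66*(-⅓)) = 262*(-22) = -5764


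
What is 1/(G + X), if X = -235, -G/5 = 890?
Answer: -1/4685 ≈ -0.00021345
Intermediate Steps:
G = -4450 (G = -5*890 = -4450)
1/(G + X) = 1/(-4450 - 235) = 1/(-4685) = -1/4685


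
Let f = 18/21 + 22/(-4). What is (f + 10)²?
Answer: 5625/196 ≈ 28.699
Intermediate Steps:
f = -65/14 (f = 18*(1/21) + 22*(-¼) = 6/7 - 11/2 = -65/14 ≈ -4.6429)
(f + 10)² = (-65/14 + 10)² = (75/14)² = 5625/196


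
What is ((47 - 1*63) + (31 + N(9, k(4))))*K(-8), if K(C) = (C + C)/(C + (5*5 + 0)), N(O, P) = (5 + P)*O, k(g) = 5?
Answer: -1680/17 ≈ -98.823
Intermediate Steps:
N(O, P) = O*(5 + P)
K(C) = 2*C/(25 + C) (K(C) = (2*C)/(C + (25 + 0)) = (2*C)/(C + 25) = (2*C)/(25 + C) = 2*C/(25 + C))
((47 - 1*63) + (31 + N(9, k(4))))*K(-8) = ((47 - 1*63) + (31 + 9*(5 + 5)))*(2*(-8)/(25 - 8)) = ((47 - 63) + (31 + 9*10))*(2*(-8)/17) = (-16 + (31 + 90))*(2*(-8)*(1/17)) = (-16 + 121)*(-16/17) = 105*(-16/17) = -1680/17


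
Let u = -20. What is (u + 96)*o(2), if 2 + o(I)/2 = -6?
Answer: -1216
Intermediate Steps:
o(I) = -16 (o(I) = -4 + 2*(-6) = -4 - 12 = -16)
(u + 96)*o(2) = (-20 + 96)*(-16) = 76*(-16) = -1216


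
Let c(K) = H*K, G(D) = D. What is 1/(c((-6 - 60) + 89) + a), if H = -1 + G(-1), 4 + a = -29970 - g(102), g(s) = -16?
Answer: -1/30004 ≈ -3.3329e-5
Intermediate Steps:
a = -29958 (a = -4 + (-29970 - 1*(-16)) = -4 + (-29970 + 16) = -4 - 29954 = -29958)
H = -2 (H = -1 - 1 = -2)
c(K) = -2*K
1/(c((-6 - 60) + 89) + a) = 1/(-2*((-6 - 60) + 89) - 29958) = 1/(-2*(-66 + 89) - 29958) = 1/(-2*23 - 29958) = 1/(-46 - 29958) = 1/(-30004) = -1/30004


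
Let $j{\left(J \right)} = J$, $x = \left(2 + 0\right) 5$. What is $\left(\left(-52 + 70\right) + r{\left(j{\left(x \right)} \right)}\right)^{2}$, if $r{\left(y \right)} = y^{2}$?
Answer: $13924$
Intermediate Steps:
$x = 10$ ($x = 2 \cdot 5 = 10$)
$\left(\left(-52 + 70\right) + r{\left(j{\left(x \right)} \right)}\right)^{2} = \left(\left(-52 + 70\right) + 10^{2}\right)^{2} = \left(18 + 100\right)^{2} = 118^{2} = 13924$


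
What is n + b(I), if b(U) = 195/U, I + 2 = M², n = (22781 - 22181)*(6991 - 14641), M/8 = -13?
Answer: -49636259805/10814 ≈ -4.5900e+6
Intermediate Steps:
M = -104 (M = 8*(-13) = -104)
n = -4590000 (n = 600*(-7650) = -4590000)
I = 10814 (I = -2 + (-104)² = -2 + 10816 = 10814)
n + b(I) = -4590000 + 195/10814 = -49636259805/10814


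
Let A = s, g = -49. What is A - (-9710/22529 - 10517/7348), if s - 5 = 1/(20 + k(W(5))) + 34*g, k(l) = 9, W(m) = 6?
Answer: -7964939344839/4800749668 ≈ -1659.1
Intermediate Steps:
s = -48168/29 (s = 5 + (1/(20 + 9) + 34*(-49)) = 5 + (1/29 - 1666) = 5 - 48313/29 = -48168/29 ≈ -1661.0)
A = -48168/29 ≈ -1661.0
A - (-9710/22529 - 10517/7348) = -48168/29 - (-9710/22529 - 10517/7348) = -48168/29 - 1*(-308286573/165543092) = -48168/29 + 308286573/165543092 = -7964939344839/4800749668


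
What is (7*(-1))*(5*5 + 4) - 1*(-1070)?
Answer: 867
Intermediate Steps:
(7*(-1))*(5*5 + 4) - 1*(-1070) = -7*(25 + 4) + 1070 = -7*29 + 1070 = -203 + 1070 = 867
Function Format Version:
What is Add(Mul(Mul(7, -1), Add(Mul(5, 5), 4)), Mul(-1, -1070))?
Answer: 867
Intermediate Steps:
Add(Mul(Mul(7, -1), Add(Mul(5, 5), 4)), Mul(-1, -1070)) = Add(Mul(-7, Add(25, 4)), 1070) = Add(Mul(-7, 29), 1070) = Add(-203, 1070) = 867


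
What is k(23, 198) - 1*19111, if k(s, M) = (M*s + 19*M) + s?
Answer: -10772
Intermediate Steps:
k(s, M) = s + 19*M + M*s (k(s, M) = (19*M + M*s) + s = s + 19*M + M*s)
k(23, 198) - 1*19111 = (23 + 19*198 + 198*23) - 1*19111 = (23 + 3762 + 4554) - 19111 = 8339 - 19111 = -10772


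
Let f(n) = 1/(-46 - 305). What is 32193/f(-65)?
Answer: -11299743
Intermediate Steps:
f(n) = -1/351 (f(n) = 1/(-351) = -1/351)
32193/f(-65) = 32193/(-1/351) = 32193*(-351) = -11299743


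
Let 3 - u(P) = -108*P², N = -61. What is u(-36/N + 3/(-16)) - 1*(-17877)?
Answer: 4262184843/238144 ≈ 17898.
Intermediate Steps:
u(P) = 3 + 108*P² (u(P) = 3 - (-108)*P² = 3 + 108*P²)
u(-36/N + 3/(-16)) - 1*(-17877) = (3 + 108*(-36/(-61) + 3/(-16))²) - 1*(-17877) = (3 + 108*(-36*(-1/61) + 3*(-1/16))²) + 17877 = (3 + 108*(36/61 - 3/16)²) + 17877 = (3 + 108*(393/976)²) + 17877 = (3 + 108*(154449/952576)) + 17877 = (3 + 4170123/238144) + 17877 = 4884555/238144 + 17877 = 4262184843/238144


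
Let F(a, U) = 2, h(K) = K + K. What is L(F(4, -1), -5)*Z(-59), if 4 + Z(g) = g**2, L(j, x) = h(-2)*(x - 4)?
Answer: 125172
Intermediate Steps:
h(K) = 2*K
L(j, x) = 16 - 4*x (L(j, x) = (2*(-2))*(x - 4) = -4*(-4 + x) = 16 - 4*x)
Z(g) = -4 + g**2
L(F(4, -1), -5)*Z(-59) = (16 - 4*(-5))*(-4 + (-59)**2) = (16 + 20)*(-4 + 3481) = 36*3477 = 125172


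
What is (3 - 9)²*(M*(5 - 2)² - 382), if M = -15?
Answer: -18612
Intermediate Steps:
(3 - 9)²*(M*(5 - 2)² - 382) = (3 - 9)²*(-15*(5 - 2)² - 382) = (-6)²*(-15*3² - 382) = 36*(-15*9 - 382) = 36*(-135 - 382) = 36*(-517) = -18612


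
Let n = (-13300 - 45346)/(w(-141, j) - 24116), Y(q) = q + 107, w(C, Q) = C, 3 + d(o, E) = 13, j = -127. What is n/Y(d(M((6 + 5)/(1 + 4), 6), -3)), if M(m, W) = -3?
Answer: 58646/2838069 ≈ 0.020664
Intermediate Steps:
d(o, E) = 10 (d(o, E) = -3 + 13 = 10)
Y(q) = 107 + q
n = 58646/24257 (n = (-13300 - 45346)/(-141 - 24116) = -58646/(-24257) = -58646*(-1/24257) = 58646/24257 ≈ 2.4177)
n/Y(d(M((6 + 5)/(1 + 4), 6), -3)) = 58646/(24257*(107 + 10)) = (58646/24257)/117 = (58646/24257)*(1/117) = 58646/2838069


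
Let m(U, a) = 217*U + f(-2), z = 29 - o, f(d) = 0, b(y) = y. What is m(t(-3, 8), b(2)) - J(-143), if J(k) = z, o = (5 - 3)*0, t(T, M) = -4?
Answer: -897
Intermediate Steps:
o = 0 (o = 2*0 = 0)
z = 29 (z = 29 - 1*0 = 29 + 0 = 29)
m(U, a) = 217*U (m(U, a) = 217*U + 0 = 217*U)
J(k) = 29
m(t(-3, 8), b(2)) - J(-143) = 217*(-4) - 1*29 = -868 - 29 = -897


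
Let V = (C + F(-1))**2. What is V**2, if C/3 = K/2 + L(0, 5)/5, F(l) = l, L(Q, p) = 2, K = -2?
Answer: 38416/625 ≈ 61.466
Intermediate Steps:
C = -9/5 (C = 3*(-2/2 + 2/5) = 3*(-2*1/2 + 2*(1/5)) = 3*(-1 + 2/5) = 3*(-3/5) = -9/5 ≈ -1.8000)
V = 196/25 (V = (-9/5 - 1)**2 = (-14/5)**2 = 196/25 ≈ 7.8400)
V**2 = (196/25)**2 = 38416/625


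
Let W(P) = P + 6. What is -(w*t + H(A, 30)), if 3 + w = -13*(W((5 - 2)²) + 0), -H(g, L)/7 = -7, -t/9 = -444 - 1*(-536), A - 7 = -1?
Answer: -163993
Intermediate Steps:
A = 6 (A = 7 - 1 = 6)
t = -828 (t = -9*(-444 - 1*(-536)) = -9*(-444 + 536) = -9*92 = -828)
W(P) = 6 + P
H(g, L) = 49 (H(g, L) = -7*(-7) = 49)
w = -198 (w = -3 - 13*((6 + (5 - 2)²) + 0) = -3 - 13*((6 + 3²) + 0) = -3 - 13*((6 + 9) + 0) = -3 - 13*(15 + 0) = -3 - 13*15 = -3 - 195 = -198)
-(w*t + H(A, 30)) = -(-198*(-828) + 49) = -(163944 + 49) = -1*163993 = -163993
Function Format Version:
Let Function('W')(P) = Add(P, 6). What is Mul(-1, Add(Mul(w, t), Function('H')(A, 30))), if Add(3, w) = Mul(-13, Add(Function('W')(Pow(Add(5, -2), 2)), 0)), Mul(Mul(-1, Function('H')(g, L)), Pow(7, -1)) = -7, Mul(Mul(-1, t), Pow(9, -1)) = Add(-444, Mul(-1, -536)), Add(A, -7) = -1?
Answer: -163993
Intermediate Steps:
A = 6 (A = Add(7, -1) = 6)
t = -828 (t = Mul(-9, Add(-444, Mul(-1, -536))) = Mul(-9, Add(-444, 536)) = Mul(-9, 92) = -828)
Function('W')(P) = Add(6, P)
Function('H')(g, L) = 49 (Function('H')(g, L) = Mul(-7, -7) = 49)
w = -198 (w = Add(-3, Mul(-13, Add(Add(6, Pow(Add(5, -2), 2)), 0))) = Add(-3, Mul(-13, Add(Add(6, Pow(3, 2)), 0))) = Add(-3, Mul(-13, Add(Add(6, 9), 0))) = Add(-3, Mul(-13, Add(15, 0))) = Add(-3, Mul(-13, 15)) = Add(-3, -195) = -198)
Mul(-1, Add(Mul(w, t), Function('H')(A, 30))) = Mul(-1, Add(Mul(-198, -828), 49)) = Mul(-1, Add(163944, 49)) = Mul(-1, 163993) = -163993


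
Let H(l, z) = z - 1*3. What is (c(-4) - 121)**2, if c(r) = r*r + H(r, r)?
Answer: 12544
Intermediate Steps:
H(l, z) = -3 + z (H(l, z) = z - 3 = -3 + z)
c(r) = -3 + r + r**2 (c(r) = r*r + (-3 + r) = r**2 + (-3 + r) = -3 + r + r**2)
(c(-4) - 121)**2 = ((-3 - 4 + (-4)**2) - 121)**2 = ((-3 - 4 + 16) - 121)**2 = (9 - 121)**2 = (-112)**2 = 12544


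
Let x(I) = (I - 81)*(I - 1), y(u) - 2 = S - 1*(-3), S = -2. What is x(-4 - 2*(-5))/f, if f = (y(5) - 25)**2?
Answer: -375/484 ≈ -0.77479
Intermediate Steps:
y(u) = 3 (y(u) = 2 + (-2 - 1*(-3)) = 2 + (-2 + 3) = 2 + 1 = 3)
x(I) = (-1 + I)*(-81 + I) (x(I) = (-81 + I)*(-1 + I) = (-1 + I)*(-81 + I))
f = 484 (f = (3 - 25)**2 = (-22)**2 = 484)
x(-4 - 2*(-5))/f = (81 + (-4 - 2*(-5))**2 - 82*(-4 - 2*(-5)))/484 = (81 + (-4 + 10)**2 - 82*(-4 + 10))*(1/484) = (81 + 6**2 - 82*6)*(1/484) = (81 + 36 - 492)*(1/484) = -375*1/484 = -375/484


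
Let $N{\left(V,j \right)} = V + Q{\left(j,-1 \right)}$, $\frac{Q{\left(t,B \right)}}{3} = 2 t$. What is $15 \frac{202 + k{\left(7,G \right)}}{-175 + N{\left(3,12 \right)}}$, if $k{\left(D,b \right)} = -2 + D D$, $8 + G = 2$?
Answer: $- \frac{747}{20} \approx -37.35$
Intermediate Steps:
$G = -6$ ($G = -8 + 2 = -6$)
$Q{\left(t,B \right)} = 6 t$ ($Q{\left(t,B \right)} = 3 \cdot 2 t = 6 t$)
$k{\left(D,b \right)} = -2 + D^{2}$
$N{\left(V,j \right)} = V + 6 j$
$15 \frac{202 + k{\left(7,G \right)}}{-175 + N{\left(3,12 \right)}} = 15 \frac{202 - \left(2 - 7^{2}\right)}{-175 + \left(3 + 6 \cdot 12\right)} = 15 \frac{202 + \left(-2 + 49\right)}{-175 + \left(3 + 72\right)} = 15 \frac{202 + 47}{-175 + 75} = 15 \frac{249}{-100} = 15 \cdot 249 \left(- \frac{1}{100}\right) = 15 \left(- \frac{249}{100}\right) = - \frac{747}{20}$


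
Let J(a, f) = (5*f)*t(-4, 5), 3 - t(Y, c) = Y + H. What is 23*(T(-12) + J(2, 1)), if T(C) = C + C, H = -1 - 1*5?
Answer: 943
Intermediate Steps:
H = -6 (H = -1 - 5 = -6)
T(C) = 2*C
t(Y, c) = 9 - Y (t(Y, c) = 3 - (Y - 6) = 3 - (-6 + Y) = 3 + (6 - Y) = 9 - Y)
J(a, f) = 65*f (J(a, f) = (5*f)*(9 - 1*(-4)) = (5*f)*(9 + 4) = (5*f)*13 = 65*f)
23*(T(-12) + J(2, 1)) = 23*(2*(-12) + 65*1) = 23*(-24 + 65) = 23*41 = 943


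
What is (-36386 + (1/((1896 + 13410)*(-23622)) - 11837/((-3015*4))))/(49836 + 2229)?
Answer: -367252309120253/525518256343275 ≈ -0.69884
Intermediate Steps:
(-36386 + (1/((1896 + 13410)*(-23622)) - 11837/((-3015*4))))/(49836 + 2229) = (-36386 + (-1/23622/15306 - 11837/(-12060)))/52065 = (-36386 + ((1/15306)*(-1/23622) - 11837*(-1/12060)))*(1/52065) = (-36386 + (-1/361558332 + 11837/12060))*(1/52065) = (-36386 + 9906865657/10093503435)*(1/52065) = -367252309120253/10093503435*1/52065 = -367252309120253/525518256343275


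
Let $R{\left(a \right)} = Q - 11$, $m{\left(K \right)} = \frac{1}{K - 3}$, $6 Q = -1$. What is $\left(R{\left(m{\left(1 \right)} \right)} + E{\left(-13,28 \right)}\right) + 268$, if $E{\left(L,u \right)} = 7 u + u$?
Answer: $\frac{2885}{6} \approx 480.83$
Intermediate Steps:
$Q = - \frac{1}{6}$ ($Q = \frac{1}{6} \left(-1\right) = - \frac{1}{6} \approx -0.16667$)
$E{\left(L,u \right)} = 8 u$
$m{\left(K \right)} = \frac{1}{-3 + K}$
$R{\left(a \right)} = - \frac{67}{6}$ ($R{\left(a \right)} = - \frac{1}{6} - 11 = - \frac{67}{6}$)
$\left(R{\left(m{\left(1 \right)} \right)} + E{\left(-13,28 \right)}\right) + 268 = \left(- \frac{67}{6} + 8 \cdot 28\right) + 268 = \left(- \frac{67}{6} + 224\right) + 268 = \frac{1277}{6} + 268 = \frac{2885}{6}$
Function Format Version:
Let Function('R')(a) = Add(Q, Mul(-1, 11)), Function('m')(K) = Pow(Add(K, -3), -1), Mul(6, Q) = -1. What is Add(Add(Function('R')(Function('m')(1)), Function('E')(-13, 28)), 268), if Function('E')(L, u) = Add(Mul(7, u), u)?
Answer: Rational(2885, 6) ≈ 480.83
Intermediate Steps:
Q = Rational(-1, 6) (Q = Mul(Rational(1, 6), -1) = Rational(-1, 6) ≈ -0.16667)
Function('E')(L, u) = Mul(8, u)
Function('m')(K) = Pow(Add(-3, K), -1)
Function('R')(a) = Rational(-67, 6) (Function('R')(a) = Add(Rational(-1, 6), Mul(-1, 11)) = Add(Rational(-1, 6), -11) = Rational(-67, 6))
Add(Add(Function('R')(Function('m')(1)), Function('E')(-13, 28)), 268) = Add(Add(Rational(-67, 6), Mul(8, 28)), 268) = Add(Add(Rational(-67, 6), 224), 268) = Add(Rational(1277, 6), 268) = Rational(2885, 6)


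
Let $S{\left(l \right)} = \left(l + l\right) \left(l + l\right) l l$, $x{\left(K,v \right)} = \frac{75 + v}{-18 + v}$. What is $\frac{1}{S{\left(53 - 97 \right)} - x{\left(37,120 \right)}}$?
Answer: $\frac{34}{509740991} \approx 6.6701 \cdot 10^{-8}$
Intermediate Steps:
$x{\left(K,v \right)} = \frac{75 + v}{-18 + v}$
$S{\left(l \right)} = 4 l^{4}$ ($S{\left(l \right)} = 2 l 2 l l l = 4 l^{2} l l = 4 l^{3} l = 4 l^{4}$)
$\frac{1}{S{\left(53 - 97 \right)} - x{\left(37,120 \right)}} = \frac{1}{4 \left(53 - 97\right)^{4} - \frac{75 + 120}{-18 + 120}} = \frac{1}{4 \left(53 - 97\right)^{4} - \frac{1}{102} \cdot 195} = \frac{1}{4 \left(-44\right)^{4} - \frac{1}{102} \cdot 195} = \frac{1}{4 \cdot 3748096 - \frac{65}{34}} = \frac{1}{14992384 - \frac{65}{34}} = \frac{1}{\frac{509740991}{34}} = \frac{34}{509740991}$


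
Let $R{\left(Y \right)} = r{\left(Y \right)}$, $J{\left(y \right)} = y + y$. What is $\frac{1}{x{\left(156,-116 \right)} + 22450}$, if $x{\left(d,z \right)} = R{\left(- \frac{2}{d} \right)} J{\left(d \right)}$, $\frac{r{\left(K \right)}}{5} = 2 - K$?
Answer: $\frac{1}{25590} \approx 3.9078 \cdot 10^{-5}$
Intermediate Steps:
$J{\left(y \right)} = 2 y$
$r{\left(K \right)} = 10 - 5 K$ ($r{\left(K \right)} = 5 \left(2 - K\right) = 10 - 5 K$)
$R{\left(Y \right)} = 10 - 5 Y$
$x{\left(d,z \right)} = 2 d \left(10 + \frac{10}{d}\right)$ ($x{\left(d,z \right)} = \left(10 - 5 \left(- \frac{2}{d}\right)\right) 2 d = \left(10 + \frac{10}{d}\right) 2 d = 2 d \left(10 + \frac{10}{d}\right)$)
$\frac{1}{x{\left(156,-116 \right)} + 22450} = \frac{1}{\left(20 + 20 \cdot 156\right) + 22450} = \frac{1}{\left(20 + 3120\right) + 22450} = \frac{1}{3140 + 22450} = \frac{1}{25590}$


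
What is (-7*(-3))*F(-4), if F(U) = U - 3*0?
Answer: -84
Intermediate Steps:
F(U) = U (F(U) = U + 0 = U)
(-7*(-3))*F(-4) = -7*(-3)*(-4) = 21*(-4) = -84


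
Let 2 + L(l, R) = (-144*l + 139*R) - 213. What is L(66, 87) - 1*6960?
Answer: -4586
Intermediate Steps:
L(l, R) = -215 - 144*l + 139*R (L(l, R) = -2 + ((-144*l + 139*R) - 213) = -2 + (-213 - 144*l + 139*R) = -215 - 144*l + 139*R)
L(66, 87) - 1*6960 = (-215 - 144*66 + 139*87) - 1*6960 = (-215 - 9504 + 12093) - 6960 = 2374 - 6960 = -4586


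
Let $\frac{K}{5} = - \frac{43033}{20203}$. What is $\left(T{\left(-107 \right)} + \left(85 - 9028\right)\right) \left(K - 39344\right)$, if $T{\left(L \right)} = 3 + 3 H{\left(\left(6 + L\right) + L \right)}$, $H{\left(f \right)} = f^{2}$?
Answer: $- \frac{96087249501444}{20203} \approx -4.7561 \cdot 10^{9}$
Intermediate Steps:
$K = - \frac{215165}{20203}$ ($K = 5 \left(- \frac{43033}{20203}\right) = - \frac{215165}{20203} \approx -10.65$)
$T{\left(L \right)} = 3 + 3 \left(6 + 2 L\right)^{2}$ ($T{\left(L \right)} = 3 + 3 \left(\left(6 + L\right) + L\right)^{2} = 3 + 3 \left(6 + 2 L\right)^{2}$)
$\left(T{\left(-107 \right)} + \left(85 - 9028\right)\right) \left(K - 39344\right) = \left(\left(3 + 12 \left(3 - 107\right)^{2}\right) + \left(85 - 9028\right)\right) \left(- \frac{215165}{20203} - 39344\right) = \left(\left(3 + 12 \left(-104\right)^{2}\right) - 8943\right) \left(- \frac{795081997}{20203}\right) = \left(\left(3 + 12 \cdot 10816\right) - 8943\right) \left(- \frac{795081997}{20203}\right) = \left(\left(3 + 129792\right) - 8943\right) \left(- \frac{795081997}{20203}\right) = \left(129795 - 8943\right) \left(- \frac{795081997}{20203}\right) = 120852 \left(- \frac{795081997}{20203}\right) = - \frac{96087249501444}{20203}$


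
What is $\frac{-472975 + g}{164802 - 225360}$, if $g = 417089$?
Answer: $\frac{27943}{30279} \approx 0.92285$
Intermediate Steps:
$\frac{-472975 + g}{164802 - 225360} = \frac{-472975 + 417089}{164802 - 225360} = - \frac{55886}{-60558} = \left(-55886\right) \left(- \frac{1}{60558}\right) = \frac{27943}{30279}$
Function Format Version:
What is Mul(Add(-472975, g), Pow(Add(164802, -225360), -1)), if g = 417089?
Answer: Rational(27943, 30279) ≈ 0.92285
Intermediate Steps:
Mul(Add(-472975, g), Pow(Add(164802, -225360), -1)) = Mul(Add(-472975, 417089), Pow(Add(164802, -225360), -1)) = Mul(-55886, Pow(-60558, -1)) = Mul(-55886, Rational(-1, 60558)) = Rational(27943, 30279)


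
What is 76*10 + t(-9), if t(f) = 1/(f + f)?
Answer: 13679/18 ≈ 759.94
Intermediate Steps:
t(f) = 1/(2*f)
76*10 + t(-9) = 76*10 + (½)/(-9) = 760 + (½)*(-⅑) = 760 - 1/18 = 13679/18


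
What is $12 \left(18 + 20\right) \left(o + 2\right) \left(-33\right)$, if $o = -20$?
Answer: $270864$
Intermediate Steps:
$12 \left(18 + 20\right) \left(o + 2\right) \left(-33\right) = 12 \left(18 + 20\right) \left(-20 + 2\right) \left(-33\right) = 12 \cdot 38 \left(-18\right) \left(-33\right) = 12 \left(-684\right) \left(-33\right) = \left(-8208\right) \left(-33\right) = 270864$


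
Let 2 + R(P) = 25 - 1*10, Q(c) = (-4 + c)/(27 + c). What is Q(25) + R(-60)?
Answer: 697/52 ≈ 13.404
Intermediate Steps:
Q(c) = (-4 + c)/(27 + c)
R(P) = 13 (R(P) = -2 + (25 - 1*10) = -2 + (25 - 10) = -2 + 15 = 13)
Q(25) + R(-60) = (-4 + 25)/(27 + 25) + 13 = 21/52 + 13 = 697/52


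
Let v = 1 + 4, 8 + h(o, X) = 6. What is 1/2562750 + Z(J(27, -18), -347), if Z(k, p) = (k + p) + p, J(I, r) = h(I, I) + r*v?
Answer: -2014321499/2562750 ≈ -786.00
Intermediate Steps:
h(o, X) = -2 (h(o, X) = -8 + 6 = -2)
v = 5
J(I, r) = -2 + 5*r (J(I, r) = -2 + r*5 = -2 + 5*r)
Z(k, p) = k + 2*p
1/2562750 + Z(J(27, -18), -347) = 1/2562750 + ((-2 + 5*(-18)) + 2*(-347)) = 1/2562750 + ((-2 - 90) - 694) = 1/2562750 + (-92 - 694) = 1/2562750 - 786 = -2014321499/2562750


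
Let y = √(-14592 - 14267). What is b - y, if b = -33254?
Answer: -33254 - I*√28859 ≈ -33254.0 - 169.88*I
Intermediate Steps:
y = I*√28859 (y = √(-28859) = I*√28859 ≈ 169.88*I)
b - y = -33254 - I*√28859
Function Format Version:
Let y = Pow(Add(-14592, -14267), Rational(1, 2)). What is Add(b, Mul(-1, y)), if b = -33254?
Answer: Add(-33254, Mul(-1, I, Pow(28859, Rational(1, 2)))) ≈ Add(-33254., Mul(-169.88, I))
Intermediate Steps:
y = Mul(I, Pow(28859, Rational(1, 2))) (y = Pow(-28859, Rational(1, 2)) = Mul(I, Pow(28859, Rational(1, 2))) ≈ Mul(169.88, I))
Add(b, Mul(-1, y)) = Add(-33254, Mul(-1, Mul(I, Pow(28859, Rational(1, 2))))) = Add(-33254, Mul(-1, I, Pow(28859, Rational(1, 2))))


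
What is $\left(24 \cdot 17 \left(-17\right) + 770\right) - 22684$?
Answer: $-28850$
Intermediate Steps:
$\left(24 \cdot 17 \left(-17\right) + 770\right) - 22684 = \left(408 \left(-17\right) + 770\right) - 22684 = \left(-6936 + 770\right) - 22684 = -6166 - 22684 = -28850$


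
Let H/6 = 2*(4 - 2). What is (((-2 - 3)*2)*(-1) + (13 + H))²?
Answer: 2209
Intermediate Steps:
H = 24 (H = 6*(2*(4 - 2)) = 6*(2*2) = 6*4 = 24)
(((-2 - 3)*2)*(-1) + (13 + H))² = (((-2 - 3)*2)*(-1) + (13 + 24))² = (-5*2*(-1) + 37)² = (-10*(-1) + 37)² = (10 + 37)² = 47² = 2209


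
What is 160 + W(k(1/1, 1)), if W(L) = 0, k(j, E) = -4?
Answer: 160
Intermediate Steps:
160 + W(k(1/1, 1)) = 160 + 0 = 160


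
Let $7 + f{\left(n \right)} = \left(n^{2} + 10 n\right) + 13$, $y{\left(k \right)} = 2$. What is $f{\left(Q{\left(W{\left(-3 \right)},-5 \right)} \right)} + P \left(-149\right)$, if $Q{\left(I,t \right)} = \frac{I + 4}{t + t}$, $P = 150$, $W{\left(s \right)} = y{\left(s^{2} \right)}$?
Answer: $- \frac{558741}{25} \approx -22350.0$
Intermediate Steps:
$W{\left(s \right)} = 2$
$Q{\left(I,t \right)} = \frac{4 + I}{2 t}$
$f{\left(n \right)} = 6 + n^{2} + 10 n$ ($f{\left(n \right)} = -7 + \left(\left(n^{2} + 10 n\right) + 13\right) = -7 + \left(13 + n^{2} + 10 n\right) = 6 + n^{2} + 10 n$)
$f{\left(Q{\left(W{\left(-3 \right)},-5 \right)} \right)} + P \left(-149\right) = \left(6 + \left(\frac{4 + 2}{2 \left(-5\right)}\right)^{2} + 10 \frac{4 + 2}{2 \left(-5\right)}\right) + 150 \left(-149\right) = \left(6 + \left(\frac{1}{2} \left(- \frac{1}{5}\right) 6\right)^{2} + 10 \cdot \frac{1}{2} \left(- \frac{1}{5}\right) 6\right) - 22350 = \left(6 + \left(- \frac{3}{5}\right)^{2} + 10 \left(- \frac{3}{5}\right)\right) - 22350 = \left(6 + \frac{9}{25} - 6\right) - 22350 = \frac{9}{25} - 22350 = - \frac{558741}{25}$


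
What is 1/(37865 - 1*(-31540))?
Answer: 1/69405 ≈ 1.4408e-5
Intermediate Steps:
1/(37865 - 1*(-31540)) = 1/(37865 + 31540) = 1/69405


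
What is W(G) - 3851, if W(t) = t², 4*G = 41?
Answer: -59935/16 ≈ -3745.9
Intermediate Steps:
G = 41/4 (G = (¼)*41 = 41/4 ≈ 10.250)
W(G) - 3851 = (41/4)² - 3851 = 1681/16 - 3851 = -59935/16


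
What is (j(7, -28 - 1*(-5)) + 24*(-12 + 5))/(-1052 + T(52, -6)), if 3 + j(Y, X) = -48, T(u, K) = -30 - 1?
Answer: 73/361 ≈ 0.20222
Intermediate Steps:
T(u, K) = -31
j(Y, X) = -51 (j(Y, X) = -3 - 48 = -51)
(j(7, -28 - 1*(-5)) + 24*(-12 + 5))/(-1052 + T(52, -6)) = (-51 + 24*(-12 + 5))/(-1052 - 31) = (-51 + 24*(-7))/(-1083) = (-51 - 168)*(-1/1083) = -219*(-1/1083) = 73/361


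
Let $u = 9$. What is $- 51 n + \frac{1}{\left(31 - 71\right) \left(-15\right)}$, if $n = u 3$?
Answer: $- \frac{826199}{600} \approx -1377.0$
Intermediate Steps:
$n = 27$ ($n = 9 \cdot 3 = 27$)
$- 51 n + \frac{1}{\left(31 - 71\right) \left(-15\right)} = \left(-51\right) 27 + \frac{1}{\left(31 - 71\right) \left(-15\right)} = -1377 + \frac{1}{-40} \left(- \frac{1}{15}\right) = -1377 - - \frac{1}{600} = -1377 + \frac{1}{600} = - \frac{826199}{600}$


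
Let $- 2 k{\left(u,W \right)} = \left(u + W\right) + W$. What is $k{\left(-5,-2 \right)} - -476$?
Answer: $\frac{961}{2} \approx 480.5$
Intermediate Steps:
$k{\left(u,W \right)} = - W - \frac{u}{2}$ ($k{\left(u,W \right)} = - \frac{\left(u + W\right) + W}{2} = - \frac{\left(W + u\right) + W}{2} = - \frac{u + 2 W}{2} = - W - \frac{u}{2}$)
$k{\left(-5,-2 \right)} - -476 = \left(\left(-1\right) \left(-2\right) - - \frac{5}{2}\right) - -476 = \left(2 + \frac{5}{2}\right) + 476 = \frac{9}{2} + 476 = \frac{961}{2}$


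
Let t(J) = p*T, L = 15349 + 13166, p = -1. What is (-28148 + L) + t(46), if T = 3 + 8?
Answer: 356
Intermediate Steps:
L = 28515
T = 11
t(J) = -11 (t(J) = -1*11 = -11)
(-28148 + L) + t(46) = (-28148 + 28515) - 11 = 367 - 11 = 356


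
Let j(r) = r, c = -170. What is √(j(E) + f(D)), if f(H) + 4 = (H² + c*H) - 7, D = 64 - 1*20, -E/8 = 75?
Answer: I*√6155 ≈ 78.454*I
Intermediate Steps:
E = -600 (E = -8*75 = -600)
D = 44 (D = 64 - 20 = 44)
f(H) = -11 + H² - 170*H (f(H) = -4 + ((H² - 170*H) - 7) = -4 + (-7 + H² - 170*H) = -11 + H² - 170*H)
√(j(E) + f(D)) = √(-600 + (-11 + 44² - 170*44)) = √(-600 + (-11 + 1936 - 7480)) = √(-600 - 5555) = √(-6155) = I*√6155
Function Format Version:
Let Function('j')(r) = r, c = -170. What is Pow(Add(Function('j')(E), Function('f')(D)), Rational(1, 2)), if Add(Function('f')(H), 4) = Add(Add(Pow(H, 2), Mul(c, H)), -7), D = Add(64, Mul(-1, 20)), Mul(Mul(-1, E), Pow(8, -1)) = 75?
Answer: Mul(I, Pow(6155, Rational(1, 2))) ≈ Mul(78.454, I)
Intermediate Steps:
E = -600 (E = Mul(-8, 75) = -600)
D = 44 (D = Add(64, -20) = 44)
Function('f')(H) = Add(-11, Pow(H, 2), Mul(-170, H)) (Function('f')(H) = Add(-4, Add(Add(Pow(H, 2), Mul(-170, H)), -7)) = Add(-4, Add(-7, Pow(H, 2), Mul(-170, H))) = Add(-11, Pow(H, 2), Mul(-170, H)))
Pow(Add(Function('j')(E), Function('f')(D)), Rational(1, 2)) = Pow(Add(-600, Add(-11, Pow(44, 2), Mul(-170, 44))), Rational(1, 2)) = Pow(Add(-600, Add(-11, 1936, -7480)), Rational(1, 2)) = Pow(Add(-600, -5555), Rational(1, 2)) = Pow(-6155, Rational(1, 2)) = Mul(I, Pow(6155, Rational(1, 2)))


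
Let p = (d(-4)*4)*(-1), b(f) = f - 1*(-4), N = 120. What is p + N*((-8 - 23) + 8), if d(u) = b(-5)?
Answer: -2756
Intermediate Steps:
b(f) = 4 + f (b(f) = f + 4 = 4 + f)
d(u) = -1 (d(u) = 4 - 5 = -1)
p = 4 (p = -1*4*(-1) = -4*(-1) = 4)
p + N*((-8 - 23) + 8) = 4 + 120*((-8 - 23) + 8) = 4 + 120*(-31 + 8) = 4 + 120*(-23) = 4 - 2760 = -2756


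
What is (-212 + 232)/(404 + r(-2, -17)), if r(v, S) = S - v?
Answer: 20/389 ≈ 0.051414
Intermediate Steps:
(-212 + 232)/(404 + r(-2, -17)) = (-212 + 232)/(404 + (-17 - 1*(-2))) = 20/(404 + (-17 + 2)) = 20/(404 - 15) = 20/389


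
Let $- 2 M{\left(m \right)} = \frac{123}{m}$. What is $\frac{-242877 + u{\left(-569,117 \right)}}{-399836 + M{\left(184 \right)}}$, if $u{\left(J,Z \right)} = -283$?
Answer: $\frac{89482880}{147139771} \approx 0.60815$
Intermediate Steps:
$M{\left(m \right)} = - \frac{123}{2 m}$ ($M{\left(m \right)} = - \frac{123 \frac{1}{m}}{2} = - \frac{123}{2 m}$)
$\frac{-242877 + u{\left(-569,117 \right)}}{-399836 + M{\left(184 \right)}} = \frac{-242877 - 283}{-399836 - \frac{123}{2 \cdot 184}} = - \frac{243160}{-399836 - \frac{123}{368}} = - \frac{243160}{- \frac{147139771}{368}} = \left(-243160\right) \left(- \frac{368}{147139771}\right) = \frac{89482880}{147139771}$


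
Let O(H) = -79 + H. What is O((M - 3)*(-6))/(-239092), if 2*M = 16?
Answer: 109/239092 ≈ 0.00045589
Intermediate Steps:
M = 8 (M = (1/2)*16 = 8)
O((M - 3)*(-6))/(-239092) = (-79 + (8 - 3)*(-6))/(-239092) = (-79 + 5*(-6))*(-1/239092) = (-79 - 30)*(-1/239092) = -109*(-1/239092) = 109/239092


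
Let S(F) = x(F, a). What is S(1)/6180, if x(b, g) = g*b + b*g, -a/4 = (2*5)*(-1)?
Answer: 4/309 ≈ 0.012945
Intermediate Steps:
a = 40 (a = -4*2*5*(-1) = -40*(-1) = -4*(-10) = 40)
x(b, g) = 2*b*g (x(b, g) = b*g + b*g = 2*b*g)
S(F) = 80*F (S(F) = 2*F*40 = 80*F)
S(1)/6180 = (80*1)/6180 = 80*(1/6180) = 4/309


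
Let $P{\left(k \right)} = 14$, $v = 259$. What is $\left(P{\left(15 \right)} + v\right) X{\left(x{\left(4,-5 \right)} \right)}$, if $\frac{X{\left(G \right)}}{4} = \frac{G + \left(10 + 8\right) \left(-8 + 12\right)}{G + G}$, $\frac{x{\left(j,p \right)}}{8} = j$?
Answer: $\frac{3549}{2} \approx 1774.5$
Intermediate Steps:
$x{\left(j,p \right)} = 8 j$
$X{\left(G \right)} = \frac{2 \left(72 + G\right)}{G}$ ($X{\left(G \right)} = 4 \frac{G + \left(10 + 8\right) \left(-8 + 12\right)}{G + G} = 4 \frac{G + 18 \cdot 4}{2 G} = 4 \left(G + 72\right) \frac{1}{2 G} = 4 \left(72 + G\right) \frac{1}{2 G} = 4 \frac{72 + G}{2 G} = \frac{2 \left(72 + G\right)}{G}$)
$\left(P{\left(15 \right)} + v\right) X{\left(x{\left(4,-5 \right)} \right)} = \left(14 + 259\right) \left(2 + \frac{144}{8 \cdot 4}\right) = 273 \left(2 + \frac{144}{32}\right) = 273 \left(2 + 144 \cdot \frac{1}{32}\right) = 273 \left(2 + \frac{9}{2}\right) = 273 \cdot \frac{13}{2} = \frac{3549}{2}$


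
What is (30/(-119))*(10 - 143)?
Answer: 570/17 ≈ 33.529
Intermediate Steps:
(30/(-119))*(10 - 143) = (30*(-1/119))*(-133) = -30/119*(-133) = 570/17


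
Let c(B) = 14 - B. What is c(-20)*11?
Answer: 374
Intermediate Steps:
c(-20)*11 = (14 - 1*(-20))*11 = (14 + 20)*11 = 34*11 = 374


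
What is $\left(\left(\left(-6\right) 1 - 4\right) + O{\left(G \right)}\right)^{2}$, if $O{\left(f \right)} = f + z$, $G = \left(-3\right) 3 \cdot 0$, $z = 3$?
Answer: $49$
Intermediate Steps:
$G = 0$ ($G = \left(-9\right) 0 = 0$)
$O{\left(f \right)} = 3 + f$ ($O{\left(f \right)} = f + 3 = 3 + f$)
$\left(\left(\left(-6\right) 1 - 4\right) + O{\left(G \right)}\right)^{2} = \left(\left(\left(-6\right) 1 - 4\right) + \left(3 + 0\right)\right)^{2} = \left(\left(-6 - 4\right) + 3\right)^{2} = \left(-10 + 3\right)^{2} = \left(-7\right)^{2} = 49$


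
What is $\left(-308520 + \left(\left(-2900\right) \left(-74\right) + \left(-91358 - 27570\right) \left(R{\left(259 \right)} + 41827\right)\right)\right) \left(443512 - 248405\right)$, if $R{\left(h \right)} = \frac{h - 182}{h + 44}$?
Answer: $- \frac{294081124089313088}{303} \approx -9.7056 \cdot 10^{14}$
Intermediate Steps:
$R{\left(h \right)} = \frac{-182 + h}{44 + h}$
$\left(-308520 + \left(\left(-2900\right) \left(-74\right) + \left(-91358 - 27570\right) \left(R{\left(259 \right)} + 41827\right)\right)\right) \left(443512 - 248405\right) = \left(-308520 + \left(\left(-2900\right) \left(-74\right) + \left(-91358 - 27570\right) \left(\frac{-182 + 259}{44 + 259} + 41827\right)\right)\right) \left(443512 - 248405\right) = \left(-308520 + \left(214600 - 118928 \left(\frac{1}{303} \cdot 77 + 41827\right)\right)\right) 195107 = \left(-308520 + \left(214600 - 118928 \left(\frac{77}{303} + 41827\right)\right)\right) 195107 = \left(-308520 + \left(214600 - \frac{1507252798624}{303}\right)\right) 195107 = \left(-308520 - \frac{1507187774824}{303}\right) 195107 = \left(- \frac{1507281256384}{303}\right) 195107 = - \frac{294081124089313088}{303}$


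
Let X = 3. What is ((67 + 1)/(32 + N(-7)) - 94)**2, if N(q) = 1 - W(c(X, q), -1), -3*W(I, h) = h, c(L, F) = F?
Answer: 20286016/2401 ≈ 8449.0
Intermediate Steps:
W(I, h) = -h/3
N(q) = 2/3 (N(q) = 1 - (-1)*(-1)/3 = 1 - 1*1/3 = 1 - 1/3 = 2/3)
((67 + 1)/(32 + N(-7)) - 94)**2 = ((67 + 1)/(32 + 2/3) - 94)**2 = (68/(98/3) - 94)**2 = (68*(3/98) - 94)**2 = (102/49 - 94)**2 = (-4504/49)**2 = 20286016/2401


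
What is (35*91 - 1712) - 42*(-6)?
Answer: 1725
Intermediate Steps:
(35*91 - 1712) - 42*(-6) = (3185 - 1712) + 252 = 1473 + 252 = 1725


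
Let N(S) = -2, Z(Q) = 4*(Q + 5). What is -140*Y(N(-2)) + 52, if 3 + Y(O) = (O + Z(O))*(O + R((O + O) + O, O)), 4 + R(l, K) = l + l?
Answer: 25672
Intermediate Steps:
R(l, K) = -4 + 2*l (R(l, K) = -4 + (l + l) = -4 + 2*l)
Z(Q) = 20 + 4*Q (Z(Q) = 4*(5 + Q) = 20 + 4*Q)
Y(O) = -3 + (-4 + 7*O)*(20 + 5*O) (Y(O) = -3 + (O + (20 + 4*O))*(O + (-4 + 2*((O + O) + O))) = -3 + (20 + 5*O)*(O + (-4 + 2*(2*O + O))) = -3 + (20 + 5*O)*(O + (-4 + 2*(3*O))) = -3 + (20 + 5*O)*(O + (-4 + 6*O)) = -3 + (20 + 5*O)*(-4 + 7*O) = -3 + (-4 + 7*O)*(20 + 5*O))
-140*Y(N(-2)) + 52 = -140*(-83 + 35*(-2)² + 120*(-2)) + 52 = -140*(-83 + 35*4 - 240) + 52 = -140*(-83 + 140 - 240) + 52 = -140*(-183) + 52 = 25620 + 52 = 25672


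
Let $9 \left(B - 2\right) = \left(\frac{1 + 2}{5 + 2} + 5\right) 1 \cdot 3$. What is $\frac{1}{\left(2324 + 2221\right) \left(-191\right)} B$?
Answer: $- \frac{16}{3645999} \approx -4.3884 \cdot 10^{-6}$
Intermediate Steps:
$B = \frac{80}{21}$ ($B = 2 + \frac{\left(\frac{1 + 2}{5 + 2} + 5\right) 1 \cdot 3}{9} = 2 + \frac{\left(\frac{3}{7} + 5\right) 1 \cdot 3}{9} = 2 + \frac{\frac{38}{7} \cdot 1 \cdot 3}{9} = 2 + \frac{\frac{38}{7} \cdot 3}{9} = 2 + \frac{1}{9} \cdot \frac{114}{7} = 2 + \frac{38}{21} = \frac{80}{21} \approx 3.8095$)
$\frac{1}{\left(2324 + 2221\right) \left(-191\right)} B = \frac{1}{\left(2324 + 2221\right) \left(-191\right)} \frac{80}{21} = \frac{1}{4545} \left(- \frac{1}{191}\right) \frac{80}{21} = \left(- \frac{1}{868095}\right) \frac{80}{21} = - \frac{16}{3645999}$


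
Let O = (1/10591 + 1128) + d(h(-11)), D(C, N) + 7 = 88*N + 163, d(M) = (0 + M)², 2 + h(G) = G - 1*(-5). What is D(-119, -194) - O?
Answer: -191781829/10591 ≈ -18108.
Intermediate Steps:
h(G) = 3 + G (h(G) = -2 + (G - 1*(-5)) = -2 + (G + 5) = -2 + (5 + G) = 3 + G)
d(M) = M²
D(C, N) = 156 + 88*N (D(C, N) = -7 + (88*N + 163) = -7 + (163 + 88*N) = 156 + 88*N)
O = 12624473/10591 (O = (1/10591 + 1128) + (3 - 11)² = (1/10591 + 1128) + (-8)² = 11946649/10591 + 64 = 12624473/10591 ≈ 1192.0)
D(-119, -194) - O = (156 + 88*(-194)) - 1*12624473/10591 = (156 - 17072) - 12624473/10591 = -16916 - 12624473/10591 = -191781829/10591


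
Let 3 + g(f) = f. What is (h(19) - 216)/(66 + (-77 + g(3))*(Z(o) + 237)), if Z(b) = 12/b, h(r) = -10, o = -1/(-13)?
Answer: 226/30195 ≈ 0.0074847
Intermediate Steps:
g(f) = -3 + f
o = 1/13 (o = -1*(-1/13) = 1/13 ≈ 0.076923)
(h(19) - 216)/(66 + (-77 + g(3))*(Z(o) + 237)) = (-10 - 216)/(66 + (-77 + (-3 + 3))*(12/(1/13) + 237)) = -226/(66 + (-77 + 0)*(12*13 + 237)) = -226/(66 - 77*(156 + 237)) = -226/(66 - 77*393) = -226/(66 - 30261) = -226/(-30195) = -226*(-1/30195) = 226/30195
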